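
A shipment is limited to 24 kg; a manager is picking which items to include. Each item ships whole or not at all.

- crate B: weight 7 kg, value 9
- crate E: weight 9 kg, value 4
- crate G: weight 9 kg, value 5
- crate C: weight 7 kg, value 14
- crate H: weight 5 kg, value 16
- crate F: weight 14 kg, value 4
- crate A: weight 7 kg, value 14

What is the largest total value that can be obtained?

44

Treat it as a binary knapsack problem.
crate B + crate H + crate A: weight 7 + 5 + 7 = 19 ≤ 24, value 9 + 16 + 14 = 39.
crate B + crate C + crate H: weight 7 + 7 + 5 = 19 ≤ 24, value 9 + 14 + 16 = 39.
crate C + crate H + crate A: weight 7 + 5 + 7 = 19 ≤ 24, value 14 + 16 + 14 = 44.
Best is crate C, crate H, and crate A with total value 44.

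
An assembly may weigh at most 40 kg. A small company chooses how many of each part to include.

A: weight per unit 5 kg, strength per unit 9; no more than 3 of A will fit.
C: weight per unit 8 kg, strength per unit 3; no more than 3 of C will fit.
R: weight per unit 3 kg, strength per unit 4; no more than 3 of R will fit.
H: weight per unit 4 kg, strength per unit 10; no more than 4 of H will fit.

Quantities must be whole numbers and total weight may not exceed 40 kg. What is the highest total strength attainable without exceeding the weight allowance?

This is a bounded integer knapsack.
H has the best ratio (10/4); taking only H gives at most 4×10 = 40 (stopped by the supply cap of 4).
Mixing does better — 3×A, 3×R, and 4×H: weight 40 ≤ 40, strength 3·9 + 3·4 + 4·10 = 79.

79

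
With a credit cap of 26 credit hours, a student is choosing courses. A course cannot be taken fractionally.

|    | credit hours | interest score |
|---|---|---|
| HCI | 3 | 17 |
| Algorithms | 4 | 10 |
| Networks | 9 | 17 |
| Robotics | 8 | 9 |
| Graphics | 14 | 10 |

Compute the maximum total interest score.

53

This is an integer program with binary decision variables.
HCI + Algorithms + Networks: credit hours 3 + 4 + 9 = 16 ≤ 26, interest score 17 + 10 + 17 = 44.
HCI + Networks + Graphics: credit hours 3 + 9 + 14 = 26 ≤ 26, interest score 17 + 17 + 10 = 44.
HCI + Algorithms + Networks + Robotics: credit hours 3 + 4 + 9 + 8 = 24 ≤ 26, interest score 17 + 10 + 17 + 9 = 53.
Best is HCI, Algorithms, Networks, and Robotics with total interest score 53.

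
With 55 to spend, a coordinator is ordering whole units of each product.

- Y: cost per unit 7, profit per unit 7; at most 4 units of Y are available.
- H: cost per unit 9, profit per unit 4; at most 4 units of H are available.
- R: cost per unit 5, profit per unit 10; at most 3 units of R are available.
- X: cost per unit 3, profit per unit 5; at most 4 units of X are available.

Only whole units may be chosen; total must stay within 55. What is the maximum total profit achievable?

Take 4×Y, 3×R, and 4×X: cost 55 ≤ 55, profit 4·7 + 3·10 + 4·5 = 78.
R has the best ratio (10/5) and is taken to its limit of 3; remaining capacity is filled optimally with the others.

78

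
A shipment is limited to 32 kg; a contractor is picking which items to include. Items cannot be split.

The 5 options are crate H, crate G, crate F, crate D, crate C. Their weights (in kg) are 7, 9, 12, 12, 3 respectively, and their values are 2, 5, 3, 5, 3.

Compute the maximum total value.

crate G + crate D + crate C: weight 9 + 12 + 3 = 24 ≤ 32, value 5 + 5 + 3 = 13.
crate H + crate G + crate F + crate C: weight 7 + 9 + 12 + 3 = 31 ≤ 32, value 2 + 5 + 3 + 3 = 13.
crate H + crate G + crate D + crate C: weight 7 + 9 + 12 + 3 = 31 ≤ 32, value 2 + 5 + 5 + 3 = 15.
Best is crate H, crate G, crate D, and crate C with total value 15.

15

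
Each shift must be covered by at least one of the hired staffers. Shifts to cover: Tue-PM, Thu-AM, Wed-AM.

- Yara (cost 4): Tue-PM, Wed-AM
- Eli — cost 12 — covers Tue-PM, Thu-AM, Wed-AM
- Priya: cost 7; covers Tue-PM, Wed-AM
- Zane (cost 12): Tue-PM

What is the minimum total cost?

The greedy cost-per-new-shift heuristic would pick Yara and Eli for 16, but a cheaper cover exists.
Eli alone covers Tue-PM, Thu-AM, Wed-AM — every shift.
Total cost: 12.
No cover costs less than 12.

12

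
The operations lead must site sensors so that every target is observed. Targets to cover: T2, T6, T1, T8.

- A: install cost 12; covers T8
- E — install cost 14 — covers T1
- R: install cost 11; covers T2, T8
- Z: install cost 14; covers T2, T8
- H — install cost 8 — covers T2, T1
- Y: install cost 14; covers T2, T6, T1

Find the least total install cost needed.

25

Choose R and Y: together they cover T2, T6, T1, T8 — every target.
Total install cost: 11 + 14 = 25.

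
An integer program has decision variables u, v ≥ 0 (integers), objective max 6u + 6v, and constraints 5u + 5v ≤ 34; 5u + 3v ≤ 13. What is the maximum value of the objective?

24

(u,v)=(0,4): 5·0+5·4=20≤34, 5·0+3·4=12≤13, objective 24.
(u,v)=(0,3): 5·0+5·3=15≤34, 5·0+3·3=9≤13, objective 18.
No feasible integer point exceeds 24.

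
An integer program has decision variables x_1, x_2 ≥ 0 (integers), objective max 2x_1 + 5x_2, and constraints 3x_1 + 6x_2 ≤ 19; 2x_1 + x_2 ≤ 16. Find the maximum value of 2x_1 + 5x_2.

15

(x_1,x_2)=(0,3): 3·0+6·3=18≤19, 2·0+1·3=3≤16, objective 15.
(x_1,x_2)=(1,2): 3·1+6·2=15≤19, 2·1+1·2=4≤16, objective 12.
(x_1,x_2)=(0,2): 3·0+6·2=12≤19, 2·0+1·2=2≤16, objective 10.
No feasible integer point exceeds 15.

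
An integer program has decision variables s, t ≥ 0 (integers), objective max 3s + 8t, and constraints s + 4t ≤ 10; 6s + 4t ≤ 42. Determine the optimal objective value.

The continuous relaxation peaks at (6.4, 0.9) with value 26.40; rounding to a feasible lattice point costs some objective.
(s,t)=(6,1): 1·6+4·1=10≤10, 6·6+4·1=40≤42, objective 26.
(s,t)=(5,1): 1·5+4·1=9≤10, 6·5+4·1=34≤42, objective 23.
(s,t)=(7,0): 1·7+4·0=7≤10, 6·7+4·0=42≤42, objective 21.
No feasible integer point exceeds 26.

26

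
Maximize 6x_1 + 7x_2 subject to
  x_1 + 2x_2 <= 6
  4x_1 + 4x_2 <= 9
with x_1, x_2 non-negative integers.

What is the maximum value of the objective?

14

(x_1,x_2)=(0,2) is feasible, giving 14.
(x_1,x_2)=(1,1) is feasible, giving 13.
(x_1,x_2)=(0,1) is feasible, giving 7.
The best lattice point is (0,2), giving 14.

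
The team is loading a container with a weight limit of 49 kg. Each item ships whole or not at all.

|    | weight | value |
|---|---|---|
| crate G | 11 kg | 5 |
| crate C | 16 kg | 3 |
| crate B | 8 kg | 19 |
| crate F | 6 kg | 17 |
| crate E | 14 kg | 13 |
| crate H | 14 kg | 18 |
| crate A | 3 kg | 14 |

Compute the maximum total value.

81

This is an integer program with binary decision variables.
Allowing fractional choices, the relaxed optimum would be about 82.8, but items are indivisible.
crate B + crate F + crate E + crate H + crate A: weight 8 + 6 + 14 + 14 + 3 = 45 ≤ 49, value 19 + 17 + 13 + 18 + 14 = 81.
crate G + crate B + crate F + crate H + crate A: weight 11 + 8 + 6 + 14 + 3 = 42 ≤ 49, value 5 + 19 + 17 + 18 + 14 = 73.
Best is crate B, crate F, crate E, crate H, and crate A with total value 81.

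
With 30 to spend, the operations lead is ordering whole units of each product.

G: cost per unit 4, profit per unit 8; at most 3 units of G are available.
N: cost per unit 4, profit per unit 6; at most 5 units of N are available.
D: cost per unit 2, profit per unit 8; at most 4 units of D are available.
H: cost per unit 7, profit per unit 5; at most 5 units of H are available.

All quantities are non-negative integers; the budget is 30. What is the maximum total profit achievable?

68

3×G, 2×N, and 4×D: cost 28 ≤ 30, profit 3·8 + 2·6 + 4·8 = 68.
2×G, 3×N, and 4×D: cost 28 ≤ 30, profit 2·8 + 3·6 + 4·8 = 66.
Best is 68.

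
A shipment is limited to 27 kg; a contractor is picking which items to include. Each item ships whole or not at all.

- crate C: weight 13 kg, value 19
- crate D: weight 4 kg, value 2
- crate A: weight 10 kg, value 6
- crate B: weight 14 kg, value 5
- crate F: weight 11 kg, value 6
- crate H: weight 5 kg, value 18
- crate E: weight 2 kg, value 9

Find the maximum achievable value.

Allowing fractional choices, the relaxed optimum would be about 50.2, but items are indivisible.
crate C + crate H + crate E: weight 13 + 5 + 2 = 20 ≤ 27, value 19 + 18 + 9 = 46.
crate C + crate D + crate H + crate E: weight 13 + 4 + 5 + 2 = 24 ≤ 27, value 19 + 2 + 18 + 9 = 48.
crate C + crate D + crate H: weight 13 + 4 + 5 = 22 ≤ 27, value 19 + 2 + 18 = 39.
Best is crate C, crate D, crate H, and crate E with total value 48.

48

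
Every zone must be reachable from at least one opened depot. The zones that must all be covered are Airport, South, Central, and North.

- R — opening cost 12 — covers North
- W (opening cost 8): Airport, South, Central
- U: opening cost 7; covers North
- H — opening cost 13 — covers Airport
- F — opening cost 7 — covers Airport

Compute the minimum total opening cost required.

This is an integer covering problem.
Choose W and U: together they cover Airport, South, Central, North — every zone.
Total opening cost: 8 + 7 = 15.
No cover costs less than 15.

15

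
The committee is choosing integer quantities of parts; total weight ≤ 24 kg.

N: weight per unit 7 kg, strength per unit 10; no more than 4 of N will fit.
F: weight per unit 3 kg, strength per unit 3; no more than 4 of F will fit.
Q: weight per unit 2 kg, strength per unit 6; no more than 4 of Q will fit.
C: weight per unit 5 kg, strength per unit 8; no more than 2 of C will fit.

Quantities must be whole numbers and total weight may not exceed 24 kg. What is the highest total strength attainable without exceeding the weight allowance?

Q has the best ratio (6/2); taking only Q gives at most 4×6 = 24 (stopped by the supply cap of 4).
Mixing does better — 2×F, 4×Q, and 2×C: weight 24 ≤ 24, strength 2·3 + 4·6 + 2·8 = 46.

46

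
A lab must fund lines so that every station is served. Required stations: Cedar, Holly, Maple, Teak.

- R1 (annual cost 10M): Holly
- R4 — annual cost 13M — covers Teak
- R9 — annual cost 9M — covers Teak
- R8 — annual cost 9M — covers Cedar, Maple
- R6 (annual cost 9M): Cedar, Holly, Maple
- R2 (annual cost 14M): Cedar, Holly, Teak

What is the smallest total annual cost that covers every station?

18

Choose R9 and R6: together they cover Cedar, Holly, Maple, Teak — every station.
Total annual cost: 9 + 9 = 18.
No cover costs less than 18.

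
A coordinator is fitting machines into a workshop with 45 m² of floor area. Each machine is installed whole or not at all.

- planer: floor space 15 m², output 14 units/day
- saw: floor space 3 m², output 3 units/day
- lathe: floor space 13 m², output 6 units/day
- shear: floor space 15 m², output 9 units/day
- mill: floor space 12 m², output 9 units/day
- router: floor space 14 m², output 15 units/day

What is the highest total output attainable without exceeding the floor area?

41

This is a 0-1 knapsack instance.
Take planer, saw, mill, and router: floor space 15 + 3 + 12 + 14 = 44 ≤ 45, output 14 + 3 + 9 + 15 = 41.
No other feasible combination does better.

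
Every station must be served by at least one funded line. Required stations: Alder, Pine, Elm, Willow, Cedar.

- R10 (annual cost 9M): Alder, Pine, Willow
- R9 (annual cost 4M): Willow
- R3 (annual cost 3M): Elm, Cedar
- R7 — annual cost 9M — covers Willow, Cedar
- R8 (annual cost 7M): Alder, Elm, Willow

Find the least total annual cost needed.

12

This is an integer covering problem.
Choose R10 and R3: together they cover Alder, Pine, Elm, Willow, Cedar — every station.
Total annual cost: 9 + 3 = 12.
No cover costs less than 12.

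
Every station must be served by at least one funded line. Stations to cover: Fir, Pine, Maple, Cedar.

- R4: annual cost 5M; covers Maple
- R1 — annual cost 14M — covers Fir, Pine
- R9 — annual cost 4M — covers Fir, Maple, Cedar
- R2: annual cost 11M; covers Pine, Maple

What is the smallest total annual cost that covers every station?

15

Choose R9 and R2: together they cover Fir, Pine, Maple, Cedar — every station.
Total annual cost: 4 + 11 = 15.
No cover costs less than 15.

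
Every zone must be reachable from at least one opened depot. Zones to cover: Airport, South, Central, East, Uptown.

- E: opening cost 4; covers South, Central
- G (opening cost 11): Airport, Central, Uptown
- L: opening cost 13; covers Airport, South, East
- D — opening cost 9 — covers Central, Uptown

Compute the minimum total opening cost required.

22

The greedy cost-per-new-zone heuristic would pick E, G, and L for 28, but a cheaper cover exists.
Choose L and D: together they cover Airport, South, Central, East, Uptown — every zone.
Total opening cost: 13 + 9 = 22.
No cover costs less than 22.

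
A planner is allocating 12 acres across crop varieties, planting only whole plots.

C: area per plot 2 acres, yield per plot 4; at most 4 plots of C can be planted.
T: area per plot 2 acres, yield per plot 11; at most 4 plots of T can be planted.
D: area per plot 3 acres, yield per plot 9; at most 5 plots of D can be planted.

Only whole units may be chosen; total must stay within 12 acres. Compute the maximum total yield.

This is a bounded integer knapsack.
2×C and 4×T: area 12 ≤ 12, yield 2·4 + 4·11 = 52.
4×T and 1×D: area 11 ≤ 12, yield 4·11 + 1·9 = 53.
Best is 53.

53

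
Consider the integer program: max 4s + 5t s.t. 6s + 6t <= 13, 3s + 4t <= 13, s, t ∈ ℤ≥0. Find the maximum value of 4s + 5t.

(s,t)=(0,2) is feasible, giving 10.
(s,t)=(1,1) is feasible, giving 9.
(s,t)=(0,1) is feasible, giving 5.
No feasible integer point exceeds 10.

10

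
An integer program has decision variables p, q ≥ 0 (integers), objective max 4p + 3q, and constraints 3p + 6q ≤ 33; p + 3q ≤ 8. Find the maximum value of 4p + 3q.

(p,q)=(8,0) is feasible, giving 32.
(p,q)=(7,0) is feasible, giving 28.
No feasible integer point exceeds 32.

32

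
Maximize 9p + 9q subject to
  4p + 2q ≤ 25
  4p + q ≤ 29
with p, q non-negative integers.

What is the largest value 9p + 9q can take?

108

The continuous relaxation peaks at (0, 12.5) with value 112.50; rounding to a feasible lattice point costs some objective.
(p,q)=(0,12): 4·0+2·12=24≤25, 4·0+1·12=12≤29, objective 108.
(p,q)=(0,11): 4·0+2·11=22≤25, 4·0+1·11=11≤29, objective 99.
Maximum is 108 at (p,q)=(0,12).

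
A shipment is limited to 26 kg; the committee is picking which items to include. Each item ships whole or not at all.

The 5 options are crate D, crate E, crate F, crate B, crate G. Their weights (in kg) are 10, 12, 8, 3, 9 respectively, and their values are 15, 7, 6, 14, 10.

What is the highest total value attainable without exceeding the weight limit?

39

Allowing fractional choices, the relaxed optimum would be about 42.0, but items are indivisible.
crate D + crate E + crate B: weight 10 + 12 + 3 = 25 ≤ 26, value 15 + 7 + 14 = 36.
crate D + crate B + crate G: weight 10 + 3 + 9 = 22 ≤ 26, value 15 + 14 + 10 = 39.
crate D + crate F + crate B: weight 10 + 8 + 3 = 21 ≤ 26, value 15 + 6 + 14 = 35.
Best is crate D, crate B, and crate G with total value 39.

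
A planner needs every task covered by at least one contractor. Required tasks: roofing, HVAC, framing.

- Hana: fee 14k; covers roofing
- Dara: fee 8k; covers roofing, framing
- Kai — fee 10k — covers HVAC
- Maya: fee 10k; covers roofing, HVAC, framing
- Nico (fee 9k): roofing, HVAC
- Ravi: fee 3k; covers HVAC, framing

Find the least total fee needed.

The greedy cost-per-new-task heuristic would pick Ravi and Dara for 11, but a cheaper cover exists.
Maya alone covers roofing, HVAC, framing — every task.
Total fee: 10.
No cover costs less than 10.

10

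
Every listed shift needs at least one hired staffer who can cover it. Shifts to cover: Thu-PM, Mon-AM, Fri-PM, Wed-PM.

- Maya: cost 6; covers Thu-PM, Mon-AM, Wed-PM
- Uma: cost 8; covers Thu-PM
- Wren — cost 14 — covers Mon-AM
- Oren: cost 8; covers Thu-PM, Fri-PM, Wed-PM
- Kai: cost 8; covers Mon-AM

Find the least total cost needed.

14

This is an integer covering problem.
Choose Maya and Oren: together they cover Thu-PM, Mon-AM, Fri-PM, Wed-PM — every shift.
Total cost: 6 + 8 = 14.
No cover costs less than 14.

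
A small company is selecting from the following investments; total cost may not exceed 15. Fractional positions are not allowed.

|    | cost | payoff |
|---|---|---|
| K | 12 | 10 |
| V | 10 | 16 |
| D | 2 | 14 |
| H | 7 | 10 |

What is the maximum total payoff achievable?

30

Allowing fractional choices, the relaxed optimum would be about 34.3, but investments are indivisible.
D + H: cost 2 + 7 = 9 ≤ 15, payoff 14 + 10 = 24.
V + D: cost 10 + 2 = 12 ≤ 15, payoff 16 + 14 = 30.
K + D: cost 12 + 2 = 14 ≤ 15, payoff 10 + 14 = 24.
Best is V and D with total payoff 30.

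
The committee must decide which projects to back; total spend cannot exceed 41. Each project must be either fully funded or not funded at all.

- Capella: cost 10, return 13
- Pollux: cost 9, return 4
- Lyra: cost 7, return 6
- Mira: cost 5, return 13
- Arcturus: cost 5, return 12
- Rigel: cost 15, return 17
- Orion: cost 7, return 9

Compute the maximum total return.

Allowing fractional choices, the relaxed optimum would be about 62.9, but projects are indivisible.
Lyra + Mira + Arcturus + Rigel + Orion: cost 7 + 5 + 5 + 15 + 7 = 39 ≤ 41, return 6 + 13 + 12 + 17 + 9 = 57.
Capella + Mira + Arcturus + Rigel: cost 10 + 5 + 5 + 15 = 35 ≤ 41, return 13 + 13 + 12 + 17 = 55.
Best is Lyra, Mira, Arcturus, Rigel, and Orion with total return 57.

57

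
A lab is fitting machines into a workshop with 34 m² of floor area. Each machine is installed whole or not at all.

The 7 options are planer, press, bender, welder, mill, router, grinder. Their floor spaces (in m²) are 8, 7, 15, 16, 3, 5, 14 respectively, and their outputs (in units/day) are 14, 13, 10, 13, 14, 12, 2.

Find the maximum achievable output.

54

Allowing fractional choices, the relaxed optimum would be about 61.9, but machines are indivisible.
planer + press + mill + router: floor space 8 + 7 + 3 + 5 = 23 ≤ 34, output 14 + 13 + 14 + 12 = 53.
planer + press + welder + mill: floor space 8 + 7 + 16 + 3 = 34 ≤ 34, output 14 + 13 + 13 + 14 = 54.
planer + welder + mill + router: floor space 8 + 16 + 3 + 5 = 32 ≤ 34, output 14 + 13 + 14 + 12 = 53.
Best is planer, press, welder, and mill with total output 54.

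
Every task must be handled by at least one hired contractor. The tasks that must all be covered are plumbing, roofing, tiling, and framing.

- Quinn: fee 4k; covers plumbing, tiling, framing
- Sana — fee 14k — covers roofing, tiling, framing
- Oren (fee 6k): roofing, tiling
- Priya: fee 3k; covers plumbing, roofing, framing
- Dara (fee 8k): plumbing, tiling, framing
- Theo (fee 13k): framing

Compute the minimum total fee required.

Choose Quinn and Priya: together they cover plumbing, roofing, tiling, framing — every task.
Total fee: 4 + 3 = 7.
No cover costs less than 7.

7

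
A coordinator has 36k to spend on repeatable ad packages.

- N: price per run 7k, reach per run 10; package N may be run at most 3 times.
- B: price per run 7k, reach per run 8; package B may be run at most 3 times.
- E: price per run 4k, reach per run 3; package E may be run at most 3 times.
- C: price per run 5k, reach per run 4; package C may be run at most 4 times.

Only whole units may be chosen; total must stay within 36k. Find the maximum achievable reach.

46

N has the best ratio (10/7); taking only N gives at most 3×10 = 30 (stopped by the supply cap of 3).
Mixing does better — 3×N and 2×B: price 35 ≤ 36, reach 3·10 + 2·8 = 46.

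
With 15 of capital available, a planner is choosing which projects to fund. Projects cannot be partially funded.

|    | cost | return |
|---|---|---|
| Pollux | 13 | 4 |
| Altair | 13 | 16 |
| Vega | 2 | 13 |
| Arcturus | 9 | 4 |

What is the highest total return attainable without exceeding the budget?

29

Treat it as a binary knapsack problem.
Pollux + Vega: cost 13 + 2 = 15 ≤ 15, return 4 + 13 = 17.
Altair + Vega: cost 13 + 2 = 15 ≤ 15, return 16 + 13 = 29.
Vega + Arcturus: cost 2 + 9 = 11 ≤ 15, return 13 + 4 = 17.
Best is Altair and Vega with total return 29.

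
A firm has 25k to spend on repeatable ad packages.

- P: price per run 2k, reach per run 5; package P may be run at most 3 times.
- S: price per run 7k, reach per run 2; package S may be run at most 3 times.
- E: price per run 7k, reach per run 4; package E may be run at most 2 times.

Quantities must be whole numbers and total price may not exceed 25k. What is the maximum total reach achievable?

This is a bounded integer knapsack.
Take 3×P and 2×E: price 20 ≤ 25, reach 3·5 + 2·4 = 23.
P has the best ratio (5/2) and is taken to its limit of 3; remaining capacity is filled optimally with the others.

23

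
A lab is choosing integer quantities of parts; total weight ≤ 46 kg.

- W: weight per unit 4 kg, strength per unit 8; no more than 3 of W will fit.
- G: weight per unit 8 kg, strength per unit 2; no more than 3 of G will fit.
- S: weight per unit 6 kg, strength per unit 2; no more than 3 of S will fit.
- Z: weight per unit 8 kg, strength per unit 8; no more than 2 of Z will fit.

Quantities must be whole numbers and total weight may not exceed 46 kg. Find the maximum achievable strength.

46

W has the best ratio (8/4); taking only W gives at most 3×8 = 24 (stopped by the supply cap of 3).
Mixing does better — 3×W, 3×S, and 2×Z: weight 46 ≤ 46, strength 3·8 + 3·2 + 2·8 = 46.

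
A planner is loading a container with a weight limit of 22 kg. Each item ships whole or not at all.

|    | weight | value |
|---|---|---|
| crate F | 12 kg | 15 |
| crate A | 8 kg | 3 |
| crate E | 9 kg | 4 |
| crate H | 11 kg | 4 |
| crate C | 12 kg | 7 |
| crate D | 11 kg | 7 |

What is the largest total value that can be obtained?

19

Allowing fractional choices, the relaxed optimum would be about 21.4, but items are indivisible.
crate F + crate A: weight 12 + 8 = 20 ≤ 22, value 15 + 3 = 18.
crate F + crate E: weight 12 + 9 = 21 ≤ 22, value 15 + 4 = 19.
Best is crate F and crate E with total value 19.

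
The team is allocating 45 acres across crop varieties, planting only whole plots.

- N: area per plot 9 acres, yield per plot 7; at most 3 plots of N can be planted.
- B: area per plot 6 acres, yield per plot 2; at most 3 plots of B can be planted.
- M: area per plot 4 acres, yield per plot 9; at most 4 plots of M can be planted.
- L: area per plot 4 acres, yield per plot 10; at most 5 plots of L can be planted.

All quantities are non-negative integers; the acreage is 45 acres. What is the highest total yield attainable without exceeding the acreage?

L has the best ratio (10/4); taking only L gives at most 5×10 = 50 (stopped by the supply cap of 5).
Mixing does better — 1×N, 4×M, and 5×L: area 45 ≤ 45, yield 1·7 + 4·9 + 5·10 = 93.

93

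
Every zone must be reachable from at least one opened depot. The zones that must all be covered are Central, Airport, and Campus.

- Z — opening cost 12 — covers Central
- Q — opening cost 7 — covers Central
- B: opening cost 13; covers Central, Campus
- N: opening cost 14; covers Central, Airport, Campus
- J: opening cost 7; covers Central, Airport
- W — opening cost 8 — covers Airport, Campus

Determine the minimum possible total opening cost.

This is an integer covering problem.
The greedy cost-per-new-zone heuristic would pick J and W for 15, but a cheaper cover exists.
N alone covers Central, Airport, Campus — every zone.
Total opening cost: 14.
No cover costs less than 14.

14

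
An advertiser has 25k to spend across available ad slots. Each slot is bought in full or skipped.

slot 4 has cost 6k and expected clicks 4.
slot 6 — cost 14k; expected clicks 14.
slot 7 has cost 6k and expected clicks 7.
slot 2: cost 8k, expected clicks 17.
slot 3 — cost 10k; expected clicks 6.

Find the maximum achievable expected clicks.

slot 4 + slot 7 + slot 2: cost 6 + 6 + 8 = 20 ≤ 25, expected clicks 4 + 7 + 17 = 28.
slot 7 + slot 2 + slot 3: cost 6 + 8 + 10 = 24 ≤ 25, expected clicks 7 + 17 + 6 = 30.
slot 6 + slot 2: cost 14 + 8 = 22 ≤ 25, expected clicks 14 + 17 = 31.
Best is slot 6 and slot 2 with total expected clicks 31.

31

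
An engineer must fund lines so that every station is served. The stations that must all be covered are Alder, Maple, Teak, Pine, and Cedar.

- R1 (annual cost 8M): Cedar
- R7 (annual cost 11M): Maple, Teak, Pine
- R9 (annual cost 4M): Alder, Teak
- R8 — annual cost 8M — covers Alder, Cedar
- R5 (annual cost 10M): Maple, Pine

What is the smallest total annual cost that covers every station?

Choose R7 and R8: together they cover Alder, Maple, Teak, Pine, Cedar — every station.
Total annual cost: 11 + 8 = 19.

19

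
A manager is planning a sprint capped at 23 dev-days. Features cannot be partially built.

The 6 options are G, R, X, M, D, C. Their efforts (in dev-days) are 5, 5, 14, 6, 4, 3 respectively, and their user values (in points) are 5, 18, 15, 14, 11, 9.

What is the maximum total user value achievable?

This is an integer program with binary decision variables.
Allowing fractional choices, the relaxed optimum would be about 57.4, but features are indivisible.
G + R + M + D + C: effort 5 + 5 + 6 + 4 + 3 = 23 ≤ 23, user value 5 + 18 + 14 + 11 + 9 = 57.
R + M + D + C: effort 5 + 6 + 4 + 3 = 18 ≤ 23, user value 18 + 14 + 11 + 9 = 52.
G + R + M + D: effort 5 + 5 + 6 + 4 = 20 ≤ 23, user value 5 + 18 + 14 + 11 = 48.
Best is G, R, M, D, and C with total user value 57.

57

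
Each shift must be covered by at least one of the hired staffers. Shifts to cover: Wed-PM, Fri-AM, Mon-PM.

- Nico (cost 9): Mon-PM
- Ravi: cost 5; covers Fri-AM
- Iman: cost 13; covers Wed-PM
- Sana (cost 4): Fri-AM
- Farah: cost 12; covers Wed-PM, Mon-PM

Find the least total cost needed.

16

This is a weighted set-cover instance.
Choose Sana and Farah: together they cover Wed-PM, Fri-AM, Mon-PM — every shift.
Total cost: 4 + 12 = 16.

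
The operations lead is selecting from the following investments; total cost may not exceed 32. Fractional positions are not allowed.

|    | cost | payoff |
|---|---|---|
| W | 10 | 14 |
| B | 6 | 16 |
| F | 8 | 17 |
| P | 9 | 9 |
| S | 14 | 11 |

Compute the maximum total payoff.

Allowing fractional choices, the relaxed optimum would be about 55.0, but investments are indivisible.
B + F + S: cost 6 + 8 + 14 = 28 ≤ 32, payoff 16 + 17 + 11 = 44.
B + F + P: cost 6 + 8 + 9 = 23 ≤ 32, payoff 16 + 17 + 9 = 42.
W + B + F: cost 10 + 6 + 8 = 24 ≤ 32, payoff 14 + 16 + 17 = 47.
Best is W, B, and F with total payoff 47.

47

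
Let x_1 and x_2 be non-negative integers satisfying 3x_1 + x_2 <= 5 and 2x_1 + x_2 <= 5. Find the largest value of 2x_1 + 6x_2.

30

(x_1,x_2)=(0,5): 3·0+1·5=5≤5, 2·0+1·5=5≤5, objective 30.
(x_1,x_2)=(0,4): 3·0+1·4=4≤5, 2·0+1·4=4≤5, objective 24.
No feasible integer point exceeds 30.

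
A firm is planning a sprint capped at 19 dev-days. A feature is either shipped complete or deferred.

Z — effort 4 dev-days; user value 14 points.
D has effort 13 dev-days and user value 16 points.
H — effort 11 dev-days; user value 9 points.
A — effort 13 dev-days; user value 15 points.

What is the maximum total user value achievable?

Z + D: effort 4 + 13 = 17 ≤ 19, user value 14 + 16 = 30.
Z + A: effort 4 + 13 = 17 ≤ 19, user value 14 + 15 = 29.
Z + H: effort 4 + 11 = 15 ≤ 19, user value 14 + 9 = 23.
Best is Z and D with total user value 30.

30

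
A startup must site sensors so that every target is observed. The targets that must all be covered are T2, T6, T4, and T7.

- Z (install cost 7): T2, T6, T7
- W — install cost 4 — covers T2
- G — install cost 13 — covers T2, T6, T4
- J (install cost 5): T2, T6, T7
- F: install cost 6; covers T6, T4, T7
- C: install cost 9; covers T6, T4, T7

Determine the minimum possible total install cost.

This is an integer covering problem.
Choose W and F: together they cover T2, T6, T4, T7 — every target.
Total install cost: 4 + 6 = 10.

10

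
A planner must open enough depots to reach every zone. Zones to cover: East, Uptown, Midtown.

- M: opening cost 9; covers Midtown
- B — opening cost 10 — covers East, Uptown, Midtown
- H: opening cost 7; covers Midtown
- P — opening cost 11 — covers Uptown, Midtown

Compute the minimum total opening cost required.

B alone covers East, Uptown, Midtown — every zone.
Total opening cost: 10.
No cover costs less than 10.

10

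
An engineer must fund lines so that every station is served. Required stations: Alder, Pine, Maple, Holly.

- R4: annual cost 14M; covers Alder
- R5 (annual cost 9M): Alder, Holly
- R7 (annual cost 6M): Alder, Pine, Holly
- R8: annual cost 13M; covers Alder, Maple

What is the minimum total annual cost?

Choose R7 and R8: together they cover Alder, Pine, Maple, Holly — every station.
Total annual cost: 6 + 13 = 19.

19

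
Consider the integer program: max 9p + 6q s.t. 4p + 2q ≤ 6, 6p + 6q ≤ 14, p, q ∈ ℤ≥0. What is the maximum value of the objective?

The continuous relaxation peaks at (0.667, 1.67) with value 16.00; rounding to a feasible lattice point costs some objective.
(p,q)=(1,1): 4·1+2·1=6≤6, 6·1+6·1=12≤14, objective 15.
(p,q)=(0,2): 4·0+2·2=4≤6, 6·0+6·2=12≤14, objective 12.
(p,q)=(1,0): 4·1+2·0=4≤6, 6·1+6·0=6≤14, objective 9.
(p,q)=(0,1): 4·0+2·1=2≤6, 6·0+6·1=6≤14, objective 6.
The best lattice point is (1,1), giving 15.

15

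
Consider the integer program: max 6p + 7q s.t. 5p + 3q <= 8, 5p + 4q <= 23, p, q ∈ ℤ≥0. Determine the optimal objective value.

14

Relaxing integrality, the LP optimum is 18.67 at (p,q) = (0, 2.67), which is not an integer point.
(p,q)=(0,2): 5·0+3·2=6≤8, 5·0+4·2=8≤23, objective 14.
(p,q)=(1,1): 5·1+3·1=8≤8, 5·1+4·1=9≤23, objective 13.
(p,q)=(0,1): 5·0+3·1=3≤8, 5·0+4·1=4≤23, objective 7.
No feasible integer point exceeds 14.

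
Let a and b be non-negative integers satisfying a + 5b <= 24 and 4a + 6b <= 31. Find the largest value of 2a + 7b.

(a,b)=(1,4) is feasible, giving 30.
(a,b)=(0,4) is feasible, giving 28.
(a,b)=(2,3) is feasible, giving 25.
The best lattice point is (1,4), giving 30.

30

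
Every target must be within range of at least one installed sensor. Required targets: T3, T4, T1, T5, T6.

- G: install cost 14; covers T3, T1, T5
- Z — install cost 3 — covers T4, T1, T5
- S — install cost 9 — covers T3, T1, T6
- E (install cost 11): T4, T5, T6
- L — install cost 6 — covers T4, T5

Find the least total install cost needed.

12

This is an integer covering problem.
Choose Z and S: together they cover T3, T4, T1, T5, T6 — every target.
Total install cost: 3 + 9 = 12.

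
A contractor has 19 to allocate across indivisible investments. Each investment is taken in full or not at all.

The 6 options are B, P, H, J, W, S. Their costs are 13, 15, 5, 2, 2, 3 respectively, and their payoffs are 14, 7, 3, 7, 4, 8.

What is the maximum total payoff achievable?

29

Take B, J, and S: cost 13 + 2 + 3 = 18 ≤ 19, payoff 14 + 7 + 8 = 29.
No other feasible combination does better.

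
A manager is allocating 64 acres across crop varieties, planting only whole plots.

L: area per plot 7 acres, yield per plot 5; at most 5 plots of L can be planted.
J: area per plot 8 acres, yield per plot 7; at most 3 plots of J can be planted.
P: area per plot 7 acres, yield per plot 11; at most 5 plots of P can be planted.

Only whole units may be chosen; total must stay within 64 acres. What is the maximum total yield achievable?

Take 3×L, 1×J, and 5×P: area 64 ≤ 64, yield 3·5 + 1·7 + 5·11 = 77.
P has the best ratio (11/7) and is taken to its limit of 5; remaining capacity is filled optimally with the others.

77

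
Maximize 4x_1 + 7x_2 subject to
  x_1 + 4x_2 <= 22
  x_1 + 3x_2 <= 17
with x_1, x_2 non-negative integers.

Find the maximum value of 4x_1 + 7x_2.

(x_1,x_2)=(17,0): 1·17+4·0=17≤22, 1·17+3·0=17≤17, objective 68.
(x_1,x_2)=(16,0): 1·16+4·0=16≤22, 1·16+3·0=16≤17, objective 64.
The best lattice point is (17,0), giving 68.

68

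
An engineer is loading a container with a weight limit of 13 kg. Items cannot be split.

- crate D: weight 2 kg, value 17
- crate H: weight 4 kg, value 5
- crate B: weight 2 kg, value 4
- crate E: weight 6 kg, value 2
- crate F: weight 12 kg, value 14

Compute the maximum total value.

26

crate D + crate H + crate B: weight 2 + 4 + 2 = 8 ≤ 13, value 17 + 5 + 4 = 26.
crate D + crate B + crate E: weight 2 + 2 + 6 = 10 ≤ 13, value 17 + 4 + 2 = 23.
crate D + crate H + crate E: weight 2 + 4 + 6 = 12 ≤ 13, value 17 + 5 + 2 = 24.
Best is crate D, crate H, and crate B with total value 26.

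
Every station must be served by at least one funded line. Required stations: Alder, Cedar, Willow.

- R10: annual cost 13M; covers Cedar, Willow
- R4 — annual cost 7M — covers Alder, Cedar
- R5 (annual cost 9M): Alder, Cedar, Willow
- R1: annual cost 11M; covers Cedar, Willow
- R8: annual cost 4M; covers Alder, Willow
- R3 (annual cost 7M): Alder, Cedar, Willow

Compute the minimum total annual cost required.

7

The greedy cost-per-new-station heuristic would pick R8 and R4 for 11, but a cheaper cover exists.
R3 alone covers Alder, Cedar, Willow — every station.
Total annual cost: 7.
No cover costs less than 7.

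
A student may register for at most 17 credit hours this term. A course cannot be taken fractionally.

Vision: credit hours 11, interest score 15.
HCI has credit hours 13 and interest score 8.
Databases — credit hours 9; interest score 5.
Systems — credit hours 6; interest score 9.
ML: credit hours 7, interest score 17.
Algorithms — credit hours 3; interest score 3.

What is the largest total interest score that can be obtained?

Vision + Systems: credit hours 11 + 6 = 17 ≤ 17, interest score 15 + 9 = 24.
Systems + ML: credit hours 6 + 7 = 13 ≤ 17, interest score 9 + 17 = 26.
Systems + ML + Algorithms: credit hours 6 + 7 + 3 = 16 ≤ 17, interest score 9 + 17 + 3 = 29.
Best is Systems, ML, and Algorithms with total interest score 29.

29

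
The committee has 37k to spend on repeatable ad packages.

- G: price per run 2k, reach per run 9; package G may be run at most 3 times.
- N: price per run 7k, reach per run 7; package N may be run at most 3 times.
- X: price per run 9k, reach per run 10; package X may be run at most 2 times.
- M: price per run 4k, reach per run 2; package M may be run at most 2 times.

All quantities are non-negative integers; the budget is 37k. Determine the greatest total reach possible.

58

Take 3×G, 3×N, and 1×X: price 36 ≤ 37, reach 3·9 + 3·7 + 1·10 = 58.
G has the best ratio (9/2) and is taken to its limit of 3; remaining capacity is filled optimally with the others.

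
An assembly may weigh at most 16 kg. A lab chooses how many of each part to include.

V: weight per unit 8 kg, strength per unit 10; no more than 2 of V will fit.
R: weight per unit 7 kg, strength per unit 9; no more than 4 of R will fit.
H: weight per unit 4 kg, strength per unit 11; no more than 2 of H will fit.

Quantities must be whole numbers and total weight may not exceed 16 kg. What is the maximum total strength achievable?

Take 1×V and 2×H: weight 16 ≤ 16, strength 1·10 + 2·11 = 32.
H has the best ratio (11/4) and is taken to its limit of 2; remaining capacity is filled optimally with the others.

32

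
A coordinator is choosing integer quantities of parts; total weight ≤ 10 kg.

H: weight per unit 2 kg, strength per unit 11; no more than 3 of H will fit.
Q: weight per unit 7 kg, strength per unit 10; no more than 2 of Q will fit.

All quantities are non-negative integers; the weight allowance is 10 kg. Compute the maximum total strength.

H has the best ratio (11/2); taking only H gives at most 3×11 = 33 (stopped by the supply cap of 3).
Optimal: 3×H: weight 6 ≤ 10, strength 3·11 = 33.

33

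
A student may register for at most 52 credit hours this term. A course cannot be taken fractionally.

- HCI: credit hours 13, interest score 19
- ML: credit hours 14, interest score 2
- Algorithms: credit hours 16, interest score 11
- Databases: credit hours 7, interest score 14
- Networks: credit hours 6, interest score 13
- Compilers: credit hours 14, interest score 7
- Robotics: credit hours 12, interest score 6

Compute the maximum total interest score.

59

This is a 0-1 knapsack instance.
Take HCI, Databases, Networks, Compilers, and Robotics: credit hours 13 + 7 + 6 + 14 + 12 = 52 ≤ 52, interest score 19 + 14 + 13 + 7 + 6 = 59.
No other feasible combination does better.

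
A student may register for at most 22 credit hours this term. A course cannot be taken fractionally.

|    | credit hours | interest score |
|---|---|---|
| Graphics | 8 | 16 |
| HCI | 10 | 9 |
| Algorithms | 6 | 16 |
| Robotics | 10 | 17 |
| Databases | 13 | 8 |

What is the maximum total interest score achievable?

33

Treat it as a binary knapsack problem.
Algorithms + Robotics: credit hours 6 + 10 = 16 ≤ 22, interest score 16 + 17 = 33.
Graphics + Robotics: credit hours 8 + 10 = 18 ≤ 22, interest score 16 + 17 = 33.
The maximum interest score is 33; one optimal choice is Algorithms and Robotics.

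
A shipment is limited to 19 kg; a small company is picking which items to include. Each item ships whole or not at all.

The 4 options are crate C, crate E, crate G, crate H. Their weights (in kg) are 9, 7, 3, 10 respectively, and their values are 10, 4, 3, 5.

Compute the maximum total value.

17

crate C + crate H: weight 9 + 10 = 19 ≤ 19, value 10 + 5 = 15.
crate C + crate E: weight 9 + 7 = 16 ≤ 19, value 10 + 4 = 14.
crate C + crate E + crate G: weight 9 + 7 + 3 = 19 ≤ 19, value 10 + 4 + 3 = 17.
Best is crate C, crate E, and crate G with total value 17.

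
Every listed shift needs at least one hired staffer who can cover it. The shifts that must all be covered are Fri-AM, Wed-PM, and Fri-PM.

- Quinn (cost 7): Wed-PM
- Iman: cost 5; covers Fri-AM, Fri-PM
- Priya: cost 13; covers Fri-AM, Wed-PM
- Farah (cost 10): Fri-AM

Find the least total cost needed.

12

Choose Quinn and Iman: together they cover Fri-AM, Wed-PM, Fri-PM — every shift.
Total cost: 7 + 5 = 12.
No cover costs less than 12.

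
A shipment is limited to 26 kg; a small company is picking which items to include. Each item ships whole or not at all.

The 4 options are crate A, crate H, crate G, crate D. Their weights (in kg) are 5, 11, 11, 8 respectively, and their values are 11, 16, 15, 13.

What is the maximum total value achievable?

40

Allowing fractional choices, the relaxed optimum would be about 42.7, but items are indivisible.
crate H + crate G: weight 11 + 11 = 22 ≤ 26, value 16 + 15 = 31.
crate A + crate H + crate D: weight 5 + 11 + 8 = 24 ≤ 26, value 11 + 16 + 13 = 40.
crate A + crate G + crate D: weight 5 + 11 + 8 = 24 ≤ 26, value 11 + 15 + 13 = 39.
Best is crate A, crate H, and crate D with total value 40.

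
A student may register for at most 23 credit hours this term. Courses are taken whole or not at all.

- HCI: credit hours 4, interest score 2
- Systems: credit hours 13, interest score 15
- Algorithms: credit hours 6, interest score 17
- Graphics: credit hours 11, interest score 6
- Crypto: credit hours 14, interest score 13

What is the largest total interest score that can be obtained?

Allowing fractional choices, the relaxed optimum would be about 35.7, but courses are indivisible.
HCI + Systems + Algorithms: credit hours 4 + 13 + 6 = 23 ≤ 23, interest score 2 + 15 + 17 = 34.
Systems + Algorithms: credit hours 13 + 6 = 19 ≤ 23, interest score 15 + 17 = 32.
Algorithms + Crypto: credit hours 6 + 14 = 20 ≤ 23, interest score 17 + 13 = 30.
Best is HCI, Systems, and Algorithms with total interest score 34.

34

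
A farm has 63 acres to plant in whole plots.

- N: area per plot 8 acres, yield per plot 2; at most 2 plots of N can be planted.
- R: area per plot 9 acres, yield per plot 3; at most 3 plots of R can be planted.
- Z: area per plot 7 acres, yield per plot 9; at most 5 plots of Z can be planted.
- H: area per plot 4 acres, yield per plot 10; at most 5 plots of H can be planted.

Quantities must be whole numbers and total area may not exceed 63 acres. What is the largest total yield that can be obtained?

This is a bounded integer knapsack.
Take 1×N, 5×Z, and 5×H: area 63 ≤ 63, yield 1·2 + 5·9 + 5·10 = 97.
H has the best ratio (10/4) and is taken to its limit of 5; remaining capacity is filled optimally with the others.

97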